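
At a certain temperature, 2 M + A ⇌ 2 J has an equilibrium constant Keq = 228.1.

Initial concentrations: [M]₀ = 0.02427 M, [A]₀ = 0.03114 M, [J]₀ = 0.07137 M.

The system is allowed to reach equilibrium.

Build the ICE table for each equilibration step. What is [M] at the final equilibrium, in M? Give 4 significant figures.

[M]_eq = 0.02586 M

Q₀ = 277.7 vs Keq = 228.1 ⇒ Q>K, reverse
Step 1:
                    M           A           J
  I           0.02427     0.03114     0.07137
  C          0.001586  7.9323e-04   -0.001586
  E           0.02586     0.03193     0.06978
  solve Keq expr → x = -7.9323e-04; check Q = 228.1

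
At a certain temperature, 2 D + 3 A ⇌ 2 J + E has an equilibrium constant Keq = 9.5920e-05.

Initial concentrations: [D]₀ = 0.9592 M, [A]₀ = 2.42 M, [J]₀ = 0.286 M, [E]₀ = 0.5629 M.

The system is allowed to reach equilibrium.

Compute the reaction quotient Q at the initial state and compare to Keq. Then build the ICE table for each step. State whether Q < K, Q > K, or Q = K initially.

Q₀ = 0.003531 vs Keq = 9.5920e-05 ⇒ Q>K, reverse
Step 1:
                  D         A         J         E
  I          0.9592      2.42     0.286    0.5629
  C          0.2095    0.3143   -0.2095   -0.1048
  E           1.169     2.734   0.07646    0.4581
  solve Keq expr → x = -0.1048; check Q = 9.5920e-05

Q₀ = 0.003531; Q > K (proceeds reverse)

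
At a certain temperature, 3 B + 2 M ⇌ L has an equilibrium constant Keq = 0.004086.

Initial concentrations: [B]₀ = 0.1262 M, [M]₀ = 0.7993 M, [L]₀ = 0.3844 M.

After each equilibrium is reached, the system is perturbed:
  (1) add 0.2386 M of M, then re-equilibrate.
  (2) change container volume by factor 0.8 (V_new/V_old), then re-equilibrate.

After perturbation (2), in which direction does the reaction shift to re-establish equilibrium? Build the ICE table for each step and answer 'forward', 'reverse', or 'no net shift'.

Q₀ = 299.4 vs Keq = 0.004086 ⇒ Q>K, reverse
Step 1:
                    B           M           L
  init         0.1262      0.7993      0.3844
  Δ               1.1      0.7334     -0.3667
  eq            1.226       1.533      0.0177
  solve Keq expr → x = -0.3667; check Q = 0.004086
Then add 0.2386 M of M.
Step 2:
                    B           M           L
  init          1.226       1.771      0.0177
  Δ          -0.01457   -0.009715    0.004858
  eq            1.212       1.762     0.02256
  solve Keq expr → x = 0.004858; check Q = 0.004086
Then change container volume by factor 0.8 (V_new/V_old).
Step 3:
                    B           M           L
  init          1.515       2.202      0.0282
  Δ          -0.08173    -0.05449     0.02724
  eq            1.433       2.147     0.05544
  solve Keq expr → x = 0.02724; check Q = 0.004086

Direction: forward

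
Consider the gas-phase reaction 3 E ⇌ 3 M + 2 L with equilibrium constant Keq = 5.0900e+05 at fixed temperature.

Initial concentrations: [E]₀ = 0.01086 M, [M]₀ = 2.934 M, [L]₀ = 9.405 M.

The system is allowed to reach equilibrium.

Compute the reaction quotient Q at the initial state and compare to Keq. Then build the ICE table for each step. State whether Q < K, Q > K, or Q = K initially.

Q₀ = 1.7442e+09 vs Keq = 5.0900e+05 ⇒ Q>K, reverse
Step 1:
                  E         M         L
  Initial   0.01086     2.934     9.405
  Change     0.1438   -0.1438  -0.09586
  Equil      0.1546      2.79     9.309
  solve Keq expr → x = -0.04793; check Q = 5.0900e+05

Q₀ = 1.7442e+09; Q > K (proceeds reverse)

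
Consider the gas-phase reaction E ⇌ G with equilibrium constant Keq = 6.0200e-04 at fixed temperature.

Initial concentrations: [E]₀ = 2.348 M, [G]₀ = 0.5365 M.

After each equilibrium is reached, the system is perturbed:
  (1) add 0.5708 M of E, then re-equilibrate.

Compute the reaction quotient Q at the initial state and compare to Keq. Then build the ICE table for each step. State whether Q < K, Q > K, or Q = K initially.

Q₀ = 0.2285; Q > K (proceeds reverse)

Q₀ = 0.2285 vs Keq = 6.0200e-04 ⇒ Q>K, reverse
Step 1:
                  E         G
  Initial     2.348    0.5365
  Change     0.5348   -0.5348
  Equil       2.883  0.001735
  solve Keq expr → x = -0.5348; check Q = 6.0200e-04
Then add 0.5708 M of E.
Step 2:
                  E         G
  Initial     3.454  0.001735
  Change  -3.4341e-04 3.4341e-04
  Equil       3.453  0.002079
  solve Keq expr → x = 3.4341e-04; check Q = 6.0200e-04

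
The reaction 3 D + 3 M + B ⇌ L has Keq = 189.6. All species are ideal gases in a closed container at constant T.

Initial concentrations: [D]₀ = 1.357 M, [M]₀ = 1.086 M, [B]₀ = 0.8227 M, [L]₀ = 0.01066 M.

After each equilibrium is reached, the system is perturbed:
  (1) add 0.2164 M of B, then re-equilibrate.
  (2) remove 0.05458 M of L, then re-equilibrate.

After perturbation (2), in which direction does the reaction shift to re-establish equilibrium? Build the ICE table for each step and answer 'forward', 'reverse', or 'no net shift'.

Direction: forward

Q₀ = 0.004048 vs Keq = 189.6 ⇒ Q<K, forward
Step 1:
                  D         M         B         L
  Initial     1.357     1.086    0.8227   0.01066
  Change    -0.8236   -0.8236   -0.2745    0.2745
  Equil      0.5334    0.2624    0.5482    0.2852
  solve Keq expr → x = 0.2745; check Q = 189.6
Then add 0.2164 M of B.
Step 2:
                  D         M         B         L
  Initial    0.5334    0.2624    0.7646    0.2852
  Change   -0.01738  -0.01738 -0.005795  0.005795
  Equil      0.5161    0.2451    0.7588     0.291
  solve Keq expr → x = 0.005795; check Q = 189.6
Then remove 0.05458 M of L.
Step 3:
                  D         M         B         L
  Initial    0.5161    0.2451    0.7588    0.2364
  Change   -0.01027  -0.01027 -0.003425  0.003425
  Equil      0.5058    0.2348    0.7554    0.2398
  solve Keq expr → x = 0.003425; check Q = 189.6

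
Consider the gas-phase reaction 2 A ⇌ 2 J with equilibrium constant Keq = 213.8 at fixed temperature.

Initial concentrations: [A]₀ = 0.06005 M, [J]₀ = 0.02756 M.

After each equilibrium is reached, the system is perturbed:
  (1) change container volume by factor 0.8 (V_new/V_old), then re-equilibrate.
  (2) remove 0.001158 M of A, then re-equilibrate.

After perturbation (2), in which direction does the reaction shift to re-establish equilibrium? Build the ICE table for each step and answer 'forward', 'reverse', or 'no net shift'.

Q₀ = 0.2106 vs Keq = 213.8 ⇒ Q<K, forward
Step 1:
                    A           J
  Initial     0.06005     0.02756
  Change     -0.05444     0.05444
  Equil      0.005608       0.082
  solve Keq expr → x = 0.02722; check Q = 213.8
Then change container volume by factor 0.8 (V_new/V_old).
Step 2:
                    A           J
  Initial     0.00701      0.1025
  Change            0           0
  Equil       0.00701      0.1025
  solve Keq expr → x = 0; check Q = 213.8
Then remove 0.001158 M of A.
Step 3:
                    A           J
  Initial    0.005852      0.1025
  Change     0.001084   -0.001084
  Equil      0.006936      0.1014
  solve Keq expr → x = -5.4194e-04; check Q = 213.8

Direction: reverse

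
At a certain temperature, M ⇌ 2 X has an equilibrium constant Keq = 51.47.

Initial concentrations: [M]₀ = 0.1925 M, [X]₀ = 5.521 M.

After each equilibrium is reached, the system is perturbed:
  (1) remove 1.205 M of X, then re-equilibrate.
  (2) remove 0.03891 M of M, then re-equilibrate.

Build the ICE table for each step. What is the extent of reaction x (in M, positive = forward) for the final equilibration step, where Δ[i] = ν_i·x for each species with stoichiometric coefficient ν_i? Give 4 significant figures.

x = -0.02963 M

Q₀ = 158.3 vs Keq = 51.47 ⇒ Q>K, reverse
Step 1:
                    M           X
  Initial      0.1925       5.521
  Change       0.2841     -0.5682
  Equil        0.4766       4.953
  solve Keq expr → x = -0.2841; check Q = 51.47
Then remove 1.205 M of X.
Step 2:
                    M           X
  Initial      0.4766       3.748
  Change      -0.1563      0.3126
  Equil        0.3203        4.06
  solve Keq expr → x = 0.1563; check Q = 51.47
Then remove 0.03891 M of M.
Step 3:
                    M           X
  Initial      0.2814        4.06
  Change      0.02963    -0.05926
  Equil         0.311       4.001
  solve Keq expr → x = -0.02963; check Q = 51.47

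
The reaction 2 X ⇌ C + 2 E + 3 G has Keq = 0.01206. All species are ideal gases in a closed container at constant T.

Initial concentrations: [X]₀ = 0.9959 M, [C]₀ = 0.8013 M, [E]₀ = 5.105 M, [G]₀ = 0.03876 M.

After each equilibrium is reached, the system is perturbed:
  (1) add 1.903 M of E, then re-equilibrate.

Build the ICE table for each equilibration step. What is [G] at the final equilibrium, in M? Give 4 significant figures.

Q₀ = 0.001226 vs Keq = 0.01206 ⇒ Q<K, forward
Step 1:
                    X           C           E           G
  Initial      0.9959      0.8013       5.105     0.03876
  Change     -0.02797     0.01399     0.02797     0.04196
  Equil        0.9679      0.8153       5.133     0.08072
  solve Keq expr → x = 0.01399; check Q = 0.01206
Then add 1.903 M of E.
Step 2:
                    X           C           E           G
  Initial      0.9679      0.8153       7.036     0.08072
  Change     0.009781   -0.004891   -0.009781    -0.01467
  Equil        0.9777      0.8104       7.026     0.06605
  solve Keq expr → x = -0.004891; check Q = 0.01206

[G]_eq = 0.06605 M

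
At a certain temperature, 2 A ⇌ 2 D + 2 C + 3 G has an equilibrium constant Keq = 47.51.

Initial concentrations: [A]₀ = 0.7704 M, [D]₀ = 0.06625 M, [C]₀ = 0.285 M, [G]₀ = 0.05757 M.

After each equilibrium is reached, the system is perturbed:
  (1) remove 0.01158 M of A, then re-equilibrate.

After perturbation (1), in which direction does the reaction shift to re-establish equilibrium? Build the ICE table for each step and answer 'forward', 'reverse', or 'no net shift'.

Q₀ = 1.1461e-07 vs Keq = 47.51 ⇒ Q<K, forward
Step 1:
                    A           D           C           G
  I            0.7704     0.06625       0.285     0.05757
  C           -0.6624      0.6624      0.6624      0.9937
  E             0.108      0.7287      0.9474       1.051
  solve Keq expr → x = 0.3312; check Q = 47.51
Then remove 0.01158 M of A.
Step 2:
                    A           D           C           G
  I           0.09638      0.7287      0.9474       1.051
  C          0.007788   -0.007788   -0.007788    -0.01168
  E            0.1042      0.7209      0.9397        1.04
  solve Keq expr → x = -0.003894; check Q = 47.51

Direction: reverse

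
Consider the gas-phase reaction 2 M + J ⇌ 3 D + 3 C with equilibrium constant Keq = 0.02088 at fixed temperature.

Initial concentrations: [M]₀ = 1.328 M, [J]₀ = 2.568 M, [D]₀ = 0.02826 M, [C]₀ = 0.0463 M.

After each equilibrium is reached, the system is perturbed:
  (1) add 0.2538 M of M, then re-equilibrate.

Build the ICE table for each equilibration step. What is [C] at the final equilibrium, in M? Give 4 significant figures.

[C]_eq = 0.6492 M

Q₀ = 4.9462e-10 vs Keq = 0.02088 ⇒ Q<K, forward
Step 1:
                   M          J          D          C
  init         1.328      2.568    0.02826     0.0463
  Δ          -0.3733    -0.1866     0.5599     0.5599
  eq          0.9547      2.381     0.5882     0.6062
  solve Keq expr → x = 0.1866; check Q = 0.02088
Then add 0.2538 M of M.
Step 2:
                   M          J          D          C
  init         1.209      2.381     0.5882     0.6062
  Δ         -0.02868   -0.01434    0.04301    0.04301
  eq            1.18      2.367     0.6312     0.6492
  solve Keq expr → x = 0.01434; check Q = 0.02088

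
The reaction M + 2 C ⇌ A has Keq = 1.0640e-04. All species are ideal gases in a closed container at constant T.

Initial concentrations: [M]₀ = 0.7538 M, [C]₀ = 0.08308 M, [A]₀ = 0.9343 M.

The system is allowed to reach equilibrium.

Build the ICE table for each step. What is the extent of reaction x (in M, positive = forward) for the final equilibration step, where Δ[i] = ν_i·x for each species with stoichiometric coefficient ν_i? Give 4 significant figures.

Q₀ = 179.6 vs Keq = 1.0640e-04 ⇒ Q>K, reverse
Step 1:
                   M          C          A
  Initial     0.7538    0.08308     0.9343
  Change      0.9336      1.867    -0.9336
  Equil        1.687       1.95 6.8293e-04
  solve Keq expr → x = -0.9336; check Q = 1.0640e-04

x = -0.9336 M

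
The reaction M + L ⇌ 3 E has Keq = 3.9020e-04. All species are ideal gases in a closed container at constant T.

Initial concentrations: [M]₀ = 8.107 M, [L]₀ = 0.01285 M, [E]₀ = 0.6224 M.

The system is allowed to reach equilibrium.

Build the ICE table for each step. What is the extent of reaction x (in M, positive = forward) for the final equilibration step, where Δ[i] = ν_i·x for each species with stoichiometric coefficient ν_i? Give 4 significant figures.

Q₀ = 2.314 vs Keq = 3.9020e-04 ⇒ Q>K, reverse
Step 1:
                  M         L         E
  Initial     8.107   0.01285    0.6224
  Change      0.179     0.179   -0.5371
  Equil       8.286    0.1919   0.08529
  solve Keq expr → x = -0.179; check Q = 3.9020e-04

x = -0.179 M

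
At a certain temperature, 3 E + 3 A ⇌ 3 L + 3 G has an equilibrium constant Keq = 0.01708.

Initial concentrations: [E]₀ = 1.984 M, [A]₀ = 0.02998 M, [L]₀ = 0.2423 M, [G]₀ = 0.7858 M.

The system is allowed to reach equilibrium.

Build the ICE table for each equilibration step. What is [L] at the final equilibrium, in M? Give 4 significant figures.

[L]_eq = 0.1222 M

Q₀ = 32.8 vs Keq = 0.01708 ⇒ Q>K, reverse
Step 1:
                   E          A          L          G
  I            1.984    0.02998     0.2423     0.7858
  C           0.1201     0.1201    -0.1201    -0.1201
  E            2.104     0.1501     0.1222     0.6657
  solve Keq expr → x = -0.04004; check Q = 0.01708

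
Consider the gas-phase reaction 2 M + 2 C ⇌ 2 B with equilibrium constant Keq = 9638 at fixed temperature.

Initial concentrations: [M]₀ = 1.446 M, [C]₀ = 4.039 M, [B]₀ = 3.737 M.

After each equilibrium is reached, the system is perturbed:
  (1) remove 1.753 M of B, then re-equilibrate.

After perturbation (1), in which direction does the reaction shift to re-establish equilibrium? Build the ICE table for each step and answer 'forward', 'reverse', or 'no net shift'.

Q₀ = 0.4094 vs Keq = 9638 ⇒ Q<K, forward
Step 1:
                   M          C          B
  I            1.446      4.039      3.737
  C           -1.426     -1.426      1.426
  E          0.02013      2.613      5.163
  solve Keq expr → x = 0.7129; check Q = 9638
Then remove 1.753 M of B.
Step 2:
                   M          C          B
  I          0.02013      2.613       3.41
  C        -0.006772  -0.006772   0.006772
  E          0.01335      2.606      3.417
  solve Keq expr → x = 0.003386; check Q = 9638

Direction: forward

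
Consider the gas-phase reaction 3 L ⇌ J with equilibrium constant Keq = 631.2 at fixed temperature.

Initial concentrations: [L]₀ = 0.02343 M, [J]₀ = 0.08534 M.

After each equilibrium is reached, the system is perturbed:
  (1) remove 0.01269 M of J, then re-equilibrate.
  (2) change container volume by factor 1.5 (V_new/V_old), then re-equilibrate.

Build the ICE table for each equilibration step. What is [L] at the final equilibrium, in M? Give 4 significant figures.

[L]_eq = 0.03997 M

Q₀ = 6635 vs Keq = 631.2 ⇒ Q>K, reverse
Step 1:
                   L          J
  I          0.02343    0.08534
  C          0.02609  -0.008696
  E          0.04952    0.07664
  solve Keq expr → x = -0.008696; check Q = 631.2
Then remove 0.01269 M of J.
Step 2:
                   L          J
  I          0.04952    0.06395
  C        -0.002683 8.9437e-04
  E          0.04684    0.06485
  solve Keq expr → x = 8.9437e-04; check Q = 631.2
Then change container volume by factor 1.5 (V_new/V_old).
Step 3:
                   L          J
  I          0.03122    0.04323
  C         0.008749  -0.002916
  E          0.03997    0.04032
  solve Keq expr → x = -0.002916; check Q = 631.2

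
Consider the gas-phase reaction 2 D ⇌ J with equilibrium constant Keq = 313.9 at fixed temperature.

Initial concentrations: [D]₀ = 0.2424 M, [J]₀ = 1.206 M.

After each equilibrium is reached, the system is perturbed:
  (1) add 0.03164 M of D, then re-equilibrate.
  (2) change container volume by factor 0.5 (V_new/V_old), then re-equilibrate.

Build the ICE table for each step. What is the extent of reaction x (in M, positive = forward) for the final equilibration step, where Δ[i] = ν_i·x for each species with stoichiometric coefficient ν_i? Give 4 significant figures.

Q₀ = 20.52 vs Keq = 313.9 ⇒ Q<K, forward
Step 1:
                  D         J
  init       0.2424     1.206
  Δ         -0.1782   0.08908
  eq        0.06423     1.295
  solve Keq expr → x = 0.08908; check Q = 313.9
Then add 0.03164 M of D.
Step 2:
                  D         J
  init      0.09587     1.295
  Δ        -0.03125   0.01563
  eq        0.06462     1.311
  solve Keq expr → x = 0.01563; check Q = 313.9
Then change container volume by factor 0.5 (V_new/V_old).
Step 3:
                  D         J
  init       0.1292     2.621
  Δ        -0.03753   0.01876
  eq        0.09171      2.64
  solve Keq expr → x = 0.01876; check Q = 313.9

x = 0.01876 M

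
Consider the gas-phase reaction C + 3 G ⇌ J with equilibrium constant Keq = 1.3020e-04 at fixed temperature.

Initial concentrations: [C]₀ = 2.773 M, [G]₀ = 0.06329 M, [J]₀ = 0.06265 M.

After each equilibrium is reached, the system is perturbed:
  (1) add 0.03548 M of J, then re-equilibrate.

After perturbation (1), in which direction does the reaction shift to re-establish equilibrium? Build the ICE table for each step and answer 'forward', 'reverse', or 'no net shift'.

Direction: reverse

Q₀ = 89.12 vs Keq = 1.3020e-04 ⇒ Q>K, reverse
Step 1:
                   C          G          J
  I            2.773    0.06329    0.06265
  C          0.06264     0.1879   -0.06264
  E            2.836     0.2512 5.8538e-06
  solve Keq expr → x = -0.06264; check Q = 1.3020e-04
Then add 0.03548 M of J.
Step 2:
                   C          G          J
  I            2.836     0.2512    0.03549
  C          0.03547     0.1064   -0.03547
  E            2.871     0.3576 1.7099e-05
  solve Keq expr → x = -0.03547; check Q = 1.3020e-04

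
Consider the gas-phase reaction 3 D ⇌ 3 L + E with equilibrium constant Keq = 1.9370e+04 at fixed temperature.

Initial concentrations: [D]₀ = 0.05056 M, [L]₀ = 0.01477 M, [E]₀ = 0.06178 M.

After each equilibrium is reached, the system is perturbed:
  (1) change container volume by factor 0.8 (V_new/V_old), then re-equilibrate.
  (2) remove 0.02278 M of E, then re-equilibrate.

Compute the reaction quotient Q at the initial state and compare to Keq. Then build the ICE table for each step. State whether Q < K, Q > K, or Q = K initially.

Q₀ = 0.00154 vs Keq = 1.9370e+04 ⇒ Q<K, forward
Step 1:
                   D          L          E
  I          0.05056    0.01477    0.06178
  C         -0.04954    0.04954    0.01651
  E         0.001024    0.06431    0.07829
  solve Keq expr → x = 0.01651; check Q = 1.9370e+04
Then change container volume by factor 0.8 (V_new/V_old).
Step 2:
                   D          L          E
  I          0.00128    0.08038    0.09786
  C       9.7054e-05 -9.7054e-05 -3.2351e-05
  E         0.001377    0.08029    0.09783
  solve Keq expr → x = -3.2351e-05; check Q = 1.9370e+04
Then remove 0.02278 M of E.
Step 3:
                   D          L          E
  I         0.001377    0.08029    0.07505
  C       -1.1448e-04 1.1448e-04 3.8158e-05
  E         0.001263     0.0804    0.07509
  solve Keq expr → x = 3.8158e-05; check Q = 1.9370e+04

Q₀ = 0.00154; Q < K (proceeds forward)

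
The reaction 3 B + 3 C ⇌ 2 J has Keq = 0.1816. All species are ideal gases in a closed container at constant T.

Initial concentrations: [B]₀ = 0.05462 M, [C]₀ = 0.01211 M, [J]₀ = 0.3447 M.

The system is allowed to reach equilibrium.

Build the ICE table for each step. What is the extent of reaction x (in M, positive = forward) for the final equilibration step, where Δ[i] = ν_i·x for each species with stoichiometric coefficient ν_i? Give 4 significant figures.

x = -0.1489 M

Q₀ = 4.1058e+08 vs Keq = 0.1816 ⇒ Q>K, reverse
Step 1:
                  B         C         J
  I         0.05462   0.01211    0.3447
  C          0.4466    0.4466   -0.2977
  E          0.5012    0.4587   0.04698
  solve Keq expr → x = -0.1489; check Q = 0.1816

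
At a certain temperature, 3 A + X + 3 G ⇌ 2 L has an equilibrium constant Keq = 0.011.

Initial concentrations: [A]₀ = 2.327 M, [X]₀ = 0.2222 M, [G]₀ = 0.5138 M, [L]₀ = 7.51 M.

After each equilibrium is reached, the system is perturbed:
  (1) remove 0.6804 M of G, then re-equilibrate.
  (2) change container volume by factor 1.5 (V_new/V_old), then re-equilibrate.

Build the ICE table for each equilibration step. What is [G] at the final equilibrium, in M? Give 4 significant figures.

Q₀ = 148.5 vs Keq = 0.011 ⇒ Q>K, reverse
Step 1:
                    A           X           G           L
  Initial       2.327      0.2222      0.5138        7.51
  Change        2.479      0.8263       2.479      -1.653
  Equil         4.806       1.048       2.993       5.857
  solve Keq expr → x = -0.8263; check Q = 0.011
Then remove 0.6804 M of G.
Step 2:
                    A           X           G           L
  Initial       4.806       1.048       2.312       5.857
  Change       0.3291      0.1097      0.3291     -0.2194
  Equil         5.135       1.158       2.641       5.638
  solve Keq expr → x = -0.1097; check Q = 0.011
Then change container volume by factor 1.5 (V_new/V_old).
Step 3:
                    A           X           G           L
  Initial       3.423      0.7721       1.761       3.759
  Change       0.6762      0.2254      0.6762     -0.4508
  Equil         4.099      0.9975       2.437       3.308
  solve Keq expr → x = -0.2254; check Q = 0.011

[G]_eq = 2.437 M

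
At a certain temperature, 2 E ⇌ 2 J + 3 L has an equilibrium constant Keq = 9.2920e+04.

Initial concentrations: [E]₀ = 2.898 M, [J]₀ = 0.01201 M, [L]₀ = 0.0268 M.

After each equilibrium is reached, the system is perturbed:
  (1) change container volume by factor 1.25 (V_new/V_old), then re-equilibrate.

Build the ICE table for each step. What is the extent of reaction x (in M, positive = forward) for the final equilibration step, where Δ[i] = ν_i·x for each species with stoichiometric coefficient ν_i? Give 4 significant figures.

Q₀ = 3.3059e-10 vs Keq = 9.2920e+04 ⇒ Q<K, forward
Step 1:
                    E           J           L
  Initial       2.898     0.01201      0.0268
  Change       -2.817       2.817       4.225
  Equil       0.08135       2.829       4.252
  solve Keq expr → x = 1.408; check Q = 9.2920e+04
Then change container volume by factor 1.25 (V_new/V_old).
Step 2:
                    E           J           L
  Initial     0.06508       2.263       3.401
  Change      -0.0176      0.0176     0.02641
  Equil       0.04748       2.281       3.428
  solve Keq expr → x = 0.008802; check Q = 9.2920e+04

x = 0.008802 M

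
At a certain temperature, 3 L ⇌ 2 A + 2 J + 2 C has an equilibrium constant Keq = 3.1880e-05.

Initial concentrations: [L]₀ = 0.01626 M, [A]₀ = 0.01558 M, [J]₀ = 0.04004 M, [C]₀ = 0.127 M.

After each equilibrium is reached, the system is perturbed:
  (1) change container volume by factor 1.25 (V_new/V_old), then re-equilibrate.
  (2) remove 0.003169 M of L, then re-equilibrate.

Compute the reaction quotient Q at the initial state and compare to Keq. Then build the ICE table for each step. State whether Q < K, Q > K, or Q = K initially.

Q₀ = 0.00146; Q > K (proceeds reverse)

Q₀ = 0.00146 vs Keq = 3.1880e-05 ⇒ Q>K, reverse
Step 1:
                  L         A         J         C
  I         0.01626   0.01558   0.04004     0.127
  C         0.01244 -0.008294 -0.008294 -0.008294
  E          0.0287  0.007286   0.03175    0.1187
  solve Keq expr → x = -0.004147; check Q = 3.1880e-05
Then change container volume by factor 1.25 (V_new/V_old).
Step 2:
                  L         A         J         C
  I         0.02296  0.005828    0.0254   0.09496
  C        -0.00163  0.001087  0.001087  0.001087
  E         0.02133  0.006915   0.02648   0.09605
  solve Keq expr → x = 5.4338e-04; check Q = 3.1880e-05
Then remove 0.003169 M of L.
Step 3:
                  L         A         J         C
  I         0.01816  0.006915   0.02648   0.09605
  C        0.001124 -7.4916e-04 -7.4916e-04 -7.4916e-04
  E         0.01929  0.006166   0.02573    0.0953
  solve Keq expr → x = -3.7458e-04; check Q = 3.1880e-05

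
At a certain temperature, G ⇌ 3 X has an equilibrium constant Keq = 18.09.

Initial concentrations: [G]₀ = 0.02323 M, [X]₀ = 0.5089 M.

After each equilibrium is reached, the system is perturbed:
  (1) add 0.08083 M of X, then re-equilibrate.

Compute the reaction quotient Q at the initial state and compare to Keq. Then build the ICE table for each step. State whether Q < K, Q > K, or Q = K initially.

Q₀ = 5.673; Q < K (proceeds forward)

Q₀ = 5.673 vs Keq = 18.09 ⇒ Q<K, forward
Step 1:
                   G          X
  Initial    0.02323     0.5089
  Change    -0.01399    0.04197
  Equil     0.009241     0.5509
  solve Keq expr → x = 0.01399; check Q = 18.09
Then add 0.08083 M of X.
Step 2:
                   G          X
  Initial   0.009241     0.6317
  Change    0.003928   -0.01179
  Equil      0.01317     0.6199
  solve Keq expr → x = -0.003928; check Q = 18.09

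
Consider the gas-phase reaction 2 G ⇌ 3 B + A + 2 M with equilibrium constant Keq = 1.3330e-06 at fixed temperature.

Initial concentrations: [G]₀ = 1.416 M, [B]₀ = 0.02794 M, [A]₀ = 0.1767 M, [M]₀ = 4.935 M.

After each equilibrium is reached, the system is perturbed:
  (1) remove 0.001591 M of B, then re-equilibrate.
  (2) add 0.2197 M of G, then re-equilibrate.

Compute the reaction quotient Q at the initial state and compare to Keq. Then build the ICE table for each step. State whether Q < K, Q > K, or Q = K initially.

Q₀ = 4.6813e-05 vs Keq = 1.3330e-06 ⇒ Q>K, reverse
Step 1:
                  G         B         A         M
  init        1.416   0.02794    0.1767     4.935
  Δ         0.01282  -0.01924 -0.006412  -0.01282
  eq          1.429  0.008705    0.1703     4.922
  solve Keq expr → x = -0.006412; check Q = 1.3330e-06
Then remove 0.001591 M of B.
Step 2:
                  G         B         A         M
  init        1.429  0.007114    0.1703     4.922
  Δ       -0.001051  0.001577 5.2552e-04  0.001051
  eq          1.428   0.00869    0.1708     4.923
  solve Keq expr → x = 5.2552e-04; check Q = 1.3330e-06
Then add 0.2197 M of G.
Step 3:
                  G         B         A         M
  init        1.647   0.00869    0.1708     4.923
  Δ       -5.7450e-04 8.6176e-04 2.8725e-04 5.7450e-04
  eq          1.647  0.009552    0.1711     4.924
  solve Keq expr → x = 2.8725e-04; check Q = 1.3330e-06

Q₀ = 4.6813e-05; Q > K (proceeds reverse)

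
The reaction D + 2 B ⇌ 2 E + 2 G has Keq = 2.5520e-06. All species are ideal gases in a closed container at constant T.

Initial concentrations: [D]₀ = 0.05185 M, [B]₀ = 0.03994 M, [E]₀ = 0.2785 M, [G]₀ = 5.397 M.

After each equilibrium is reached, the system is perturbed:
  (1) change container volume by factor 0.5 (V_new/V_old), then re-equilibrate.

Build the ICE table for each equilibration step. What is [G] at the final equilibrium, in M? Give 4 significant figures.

Q₀ = 2.7314e+04 vs Keq = 2.5520e-06 ⇒ Q>K, reverse
Step 1:
                   D          B          E          G
  init       0.05185    0.03994     0.2785      5.397
  Δ           0.1392     0.2785    -0.2785    -0.2785
  eq          0.1911     0.3184 4.3438e-05      5.119
  solve Keq expr → x = -0.1392; check Q = 2.5520e-06
Then change container volume by factor 0.5 (V_new/V_old).
Step 2:
                   D          B          E          G
  init        0.3822     0.6368 8.6876e-05      10.24
  Δ       1.2721e-05 2.5442e-05 -2.5442e-05 -2.5442e-05
  eq          0.3822     0.6368 6.1434e-05      10.24
  solve Keq expr → x = -1.2721e-05; check Q = 2.5520e-06

[G]_eq = 10.24 M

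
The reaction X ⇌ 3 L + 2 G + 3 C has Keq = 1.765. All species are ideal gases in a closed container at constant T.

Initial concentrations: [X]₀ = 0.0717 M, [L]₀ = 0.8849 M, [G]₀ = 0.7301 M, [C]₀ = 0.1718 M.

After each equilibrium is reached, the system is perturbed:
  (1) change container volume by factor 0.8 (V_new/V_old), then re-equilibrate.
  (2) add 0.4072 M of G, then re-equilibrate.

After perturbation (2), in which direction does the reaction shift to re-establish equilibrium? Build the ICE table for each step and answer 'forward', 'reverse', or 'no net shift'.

Q₀ = 0.02612 vs Keq = 1.765 ⇒ Q<K, forward
Step 1:
                    X           L           G           C
  I            0.0717      0.8849      0.7301      0.1718
  C          -0.05442      0.1633      0.1088      0.1633
  E           0.01728       1.048      0.8389      0.3351
  solve Keq expr → x = 0.05442; check Q = 1.765
Then change container volume by factor 0.8 (V_new/V_old).
Step 2:
                    X           L           G           C
  I           0.02159        1.31       1.049      0.4188
  C           0.02376    -0.07127    -0.04751    -0.07127
  E           0.04535       1.239       1.001      0.3476
  solve Keq expr → x = -0.02376; check Q = 1.765
Then add 0.4072 M of G.
Step 3:
                    X           L           G           C
  I           0.04535       1.239       1.408      0.3476
  C           0.01195    -0.03584    -0.02389    -0.03584
  E            0.0573       1.203       1.384      0.3117
  solve Keq expr → x = -0.01195; check Q = 1.765

Direction: reverse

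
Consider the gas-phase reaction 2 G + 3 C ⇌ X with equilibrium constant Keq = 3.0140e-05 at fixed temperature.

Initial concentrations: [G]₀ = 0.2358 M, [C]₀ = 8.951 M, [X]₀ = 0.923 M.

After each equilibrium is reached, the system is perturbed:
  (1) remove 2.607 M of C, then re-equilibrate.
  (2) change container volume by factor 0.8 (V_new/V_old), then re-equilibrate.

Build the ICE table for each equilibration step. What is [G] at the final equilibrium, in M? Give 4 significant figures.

Q₀ = 0.02315 vs Keq = 3.0140e-05 ⇒ Q>K, reverse
Step 1:
                  G         C         X
  Initial    0.2358     8.951     0.923
  Change      1.564     2.347   -0.7822
  Equil         1.8      11.3    0.1408
  solve Keq expr → x = -0.7822; check Q = 3.0140e-05
Then remove 2.607 M of C.
Step 2:
                  G         C         X
  Initial       1.8     8.691    0.1408
  Change     0.1253    0.1879  -0.06263
  Equil       1.925     8.878    0.0782
  solve Keq expr → x = -0.06263; check Q = 3.0140e-05
Then change container volume by factor 0.8 (V_new/V_old).
Step 3:
                  G         C         X
  Initial     2.407      11.1   0.09775
  Change    -0.1826    -0.274   0.09132
  Equil       2.224     10.82    0.1891
  solve Keq expr → x = 0.09132; check Q = 3.0140e-05

[G]_eq = 2.224 M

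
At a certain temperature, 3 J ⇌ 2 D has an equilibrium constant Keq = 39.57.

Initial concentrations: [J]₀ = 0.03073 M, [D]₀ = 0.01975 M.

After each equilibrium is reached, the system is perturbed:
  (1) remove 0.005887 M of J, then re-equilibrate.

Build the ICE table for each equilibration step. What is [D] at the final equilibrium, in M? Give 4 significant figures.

Q₀ = 13.44 vs Keq = 39.57 ⇒ Q<K, forward
Step 1:
                    J           D
  Initial     0.03073     0.01975
  Change    -0.006333    0.004222
  Equil        0.0244     0.02397
  solve Keq expr → x = 0.002111; check Q = 39.57
Then remove 0.005887 M of J.
Step 2:
                    J           D
  Initial     0.01851     0.02397
  Change     0.004029   -0.002686
  Equil       0.02254     0.02129
  solve Keq expr → x = -0.001343; check Q = 39.57

[D]_eq = 0.02129 M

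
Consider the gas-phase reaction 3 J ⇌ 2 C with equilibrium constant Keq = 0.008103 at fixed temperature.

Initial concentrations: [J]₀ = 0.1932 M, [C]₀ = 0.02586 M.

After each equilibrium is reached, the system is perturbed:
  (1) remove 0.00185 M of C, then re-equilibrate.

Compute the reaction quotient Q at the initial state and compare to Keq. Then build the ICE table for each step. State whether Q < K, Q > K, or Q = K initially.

Q₀ = 0.09273 vs Keq = 0.008103 ⇒ Q>K, reverse
Step 1:
                    J           C
  I            0.1932     0.02586
  C           0.02503    -0.01668
  E            0.2182    0.009177
  solve Keq expr → x = -0.008342; check Q = 0.008103
Then remove 0.00185 M of C.
Step 2:
                    J           C
  I            0.2182    0.007327
  C         -0.002536    0.001691
  E            0.2157    0.009017
  solve Keq expr → x = 8.4526e-04; check Q = 0.008103

Q₀ = 0.09273; Q > K (proceeds reverse)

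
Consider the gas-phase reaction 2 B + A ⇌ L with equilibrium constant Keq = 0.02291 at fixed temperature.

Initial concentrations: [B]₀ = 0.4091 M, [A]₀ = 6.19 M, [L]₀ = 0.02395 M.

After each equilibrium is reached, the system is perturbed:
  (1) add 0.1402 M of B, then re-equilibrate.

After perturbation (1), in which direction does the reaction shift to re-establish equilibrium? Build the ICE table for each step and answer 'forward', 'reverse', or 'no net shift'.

Q₀ = 0.02312 vs Keq = 0.02291 ⇒ Q>K, reverse
Step 1:
                    B           A           L
  I            0.4091        6.19     0.02395
  C        3.4918e-04  1.7459e-04 -1.7459e-04
  E            0.4094        6.19     0.02378
  solve Keq expr → x = -1.7459e-04; check Q = 0.02291
Then add 0.1402 M of B.
Step 2:
                    B           A           L
  I            0.5496        6.19     0.02378
  C          -0.02912    -0.01456     0.01456
  E            0.5205       6.176     0.03834
  solve Keq expr → x = 0.01456; check Q = 0.02291

Direction: forward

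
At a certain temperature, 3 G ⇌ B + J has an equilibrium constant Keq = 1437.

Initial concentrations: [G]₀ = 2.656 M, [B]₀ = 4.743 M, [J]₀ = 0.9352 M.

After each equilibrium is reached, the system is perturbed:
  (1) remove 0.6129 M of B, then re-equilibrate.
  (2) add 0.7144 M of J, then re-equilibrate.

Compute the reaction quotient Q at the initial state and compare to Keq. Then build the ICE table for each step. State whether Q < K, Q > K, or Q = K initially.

Q₀ = 0.2367; Q < K (proceeds forward)

Q₀ = 0.2367 vs Keq = 1437 ⇒ Q<K, forward
Step 1:
                   G          B          J
  I            2.656      4.743     0.9352
  C           -2.466     0.8222     0.8222
  E           0.1895      5.565      1.757
  solve Keq expr → x = 0.8222; check Q = 1437
Then remove 0.6129 M of B.
Step 2:
                   G          B          J
  I           0.1895      4.952      1.757
  C        -0.007118   0.002373   0.002373
  E           0.1824      4.955       1.76
  solve Keq expr → x = 0.002373; check Q = 1437
Then add 0.7144 M of J.
Step 3:
                   G          B          J
  I           0.1824      4.955      2.474
  C          0.02164  -0.007213  -0.007213
  E            0.204      4.947      2.467
  solve Keq expr → x = -0.007213; check Q = 1437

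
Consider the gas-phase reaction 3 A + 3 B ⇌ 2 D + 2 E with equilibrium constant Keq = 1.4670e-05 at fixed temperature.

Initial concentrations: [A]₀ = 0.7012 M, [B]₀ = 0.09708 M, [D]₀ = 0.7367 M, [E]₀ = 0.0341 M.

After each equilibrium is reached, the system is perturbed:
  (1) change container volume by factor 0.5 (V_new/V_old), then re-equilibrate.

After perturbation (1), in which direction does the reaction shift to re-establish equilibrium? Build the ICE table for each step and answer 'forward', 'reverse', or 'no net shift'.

Direction: forward

Q₀ = 2.001 vs Keq = 1.4670e-05 ⇒ Q>K, reverse
Step 1:
                  A         B         D         E
  init       0.7012   0.09708    0.7367    0.0341
  Δ         0.05085   0.05085   -0.0339   -0.0339
  eq          0.752    0.1479    0.7028 2.0222e-04
  solve Keq expr → x = -0.01695; check Q = 1.4670e-05
Then change container volume by factor 0.5 (V_new/V_old).
Step 2:
                  A         B         D         E
  init        1.504    0.2959     1.406 4.0444e-04
  Δ       -6.0188e-04 -6.0188e-04 4.0125e-04 4.0125e-04
  eq          1.503    0.2953     1.406 8.0569e-04
  solve Keq expr → x = 2.0063e-04; check Q = 1.4670e-05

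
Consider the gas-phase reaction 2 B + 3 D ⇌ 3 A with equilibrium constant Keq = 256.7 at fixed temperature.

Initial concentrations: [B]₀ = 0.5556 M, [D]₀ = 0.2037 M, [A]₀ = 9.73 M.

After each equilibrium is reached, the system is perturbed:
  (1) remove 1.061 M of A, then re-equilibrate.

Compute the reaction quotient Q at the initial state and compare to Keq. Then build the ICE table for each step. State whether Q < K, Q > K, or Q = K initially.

Q₀ = 3.5305e+05; Q > K (proceeds reverse)

Q₀ = 3.5305e+05 vs Keq = 256.7 ⇒ Q>K, reverse
Step 1:
                  B         D         A
  init       0.5556    0.2037      9.73
  Δ          0.6658    0.9987   -0.9987
  eq          1.221     1.202     8.731
  solve Keq expr → x = -0.3329; check Q = 256.7
Then remove 1.061 M of A.
Step 2:
                  B         D         A
  init        1.221     1.202      7.67
  Δ        -0.06307  -0.09461   0.09461
  eq          1.158     1.108     7.765
  solve Keq expr → x = 0.03154; check Q = 256.7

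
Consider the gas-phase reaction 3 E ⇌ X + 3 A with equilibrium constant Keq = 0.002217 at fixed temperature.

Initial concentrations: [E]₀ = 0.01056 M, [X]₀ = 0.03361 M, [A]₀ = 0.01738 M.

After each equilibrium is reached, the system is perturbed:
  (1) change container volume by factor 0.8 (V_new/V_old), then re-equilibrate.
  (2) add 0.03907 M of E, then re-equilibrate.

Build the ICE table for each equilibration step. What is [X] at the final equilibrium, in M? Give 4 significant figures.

[X]_eq = 0.04152 M

Q₀ = 0.1498 vs Keq = 0.002217 ⇒ Q>K, reverse
Step 1:
                  E         X         A
  init      0.01056   0.03361   0.01738
  Δ        0.009157 -0.003052 -0.009157
  eq        0.01972   0.03056  0.008223
  solve Keq expr → x = -0.003052; check Q = 0.002217
Then change container volume by factor 0.8 (V_new/V_old).
Step 2:
                  E         X         A
  init      0.02465    0.0382   0.01028
  Δ       5.2051e-04 -1.7350e-04 -5.2051e-04
  eq        0.02517   0.03802  0.009759
  solve Keq expr → x = -1.7350e-04; check Q = 0.002217
Then add 0.03907 M of E.
Step 3:
                  E         X         A
  init      0.06424   0.03802  0.009759
  Δ        -0.01048  0.003494   0.01048
  eq        0.05375   0.04152   0.02024
  solve Keq expr → x = 0.003494; check Q = 0.002217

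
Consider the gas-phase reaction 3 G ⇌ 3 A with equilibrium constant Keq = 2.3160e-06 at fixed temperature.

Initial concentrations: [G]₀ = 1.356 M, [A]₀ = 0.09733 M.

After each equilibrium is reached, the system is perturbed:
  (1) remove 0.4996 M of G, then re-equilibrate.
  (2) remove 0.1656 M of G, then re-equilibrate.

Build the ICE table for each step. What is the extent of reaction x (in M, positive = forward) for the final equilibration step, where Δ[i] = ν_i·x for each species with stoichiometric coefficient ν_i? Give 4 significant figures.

x = -7.2079e-04 M

Q₀ = 3.6980e-04 vs Keq = 2.3160e-06 ⇒ Q>K, reverse
Step 1:
                    G           A
  init          1.356     0.09733
  Δ           0.07835    -0.07835
  eq            1.434     0.01898
  solve Keq expr → x = -0.02612; check Q = 2.3160e-06
Then remove 0.4996 M of G.
Step 2:
                    G           A
  init         0.9348     0.01898
  Δ          0.006524   -0.006524
  eq           0.9413     0.01245
  solve Keq expr → x = -0.002175; check Q = 2.3160e-06
Then remove 0.1656 M of G.
Step 3:
                    G           A
  init         0.7757     0.01245
  Δ          0.002162   -0.002162
  eq           0.7778     0.01029
  solve Keq expr → x = -7.2079e-04; check Q = 2.3160e-06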